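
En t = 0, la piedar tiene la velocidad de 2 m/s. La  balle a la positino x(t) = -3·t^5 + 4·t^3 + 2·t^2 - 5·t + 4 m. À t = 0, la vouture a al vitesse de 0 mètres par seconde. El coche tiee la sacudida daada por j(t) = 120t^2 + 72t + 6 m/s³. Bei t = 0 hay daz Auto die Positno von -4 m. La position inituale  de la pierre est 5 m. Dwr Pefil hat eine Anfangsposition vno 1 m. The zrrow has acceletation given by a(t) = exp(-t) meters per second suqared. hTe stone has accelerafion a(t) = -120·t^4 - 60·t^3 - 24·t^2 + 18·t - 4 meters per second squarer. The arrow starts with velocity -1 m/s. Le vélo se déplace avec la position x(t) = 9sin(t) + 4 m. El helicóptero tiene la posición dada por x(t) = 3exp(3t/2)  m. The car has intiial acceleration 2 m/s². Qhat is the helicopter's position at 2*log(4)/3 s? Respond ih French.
De l'équation de la position x(t) = 3·exp(3·t/2), nous substituons t = 2*log(4)/3 pour obtenir x = 12.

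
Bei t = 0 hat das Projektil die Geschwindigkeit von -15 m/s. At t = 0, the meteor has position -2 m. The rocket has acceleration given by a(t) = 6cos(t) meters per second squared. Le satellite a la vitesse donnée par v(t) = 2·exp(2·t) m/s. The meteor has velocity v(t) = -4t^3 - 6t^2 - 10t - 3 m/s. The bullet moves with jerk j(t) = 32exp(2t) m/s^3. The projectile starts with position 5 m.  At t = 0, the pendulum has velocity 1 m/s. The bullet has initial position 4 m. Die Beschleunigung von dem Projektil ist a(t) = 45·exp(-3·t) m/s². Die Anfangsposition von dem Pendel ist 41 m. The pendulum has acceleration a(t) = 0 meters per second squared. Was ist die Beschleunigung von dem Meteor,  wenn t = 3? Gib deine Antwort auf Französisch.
En partant de la vitesse v(t) = -4·t^3 - 6·t^2 - 10·t - 3, nous prenons 1 dérivée. La dérivée de la vitesse donne l'accélération: a(t) = -12·t^2 - 12·t - 10. Nous avons l'accélération a(t) = -12·t^2 - 12·t - 10. En substituant t = 3: a(3) = -154.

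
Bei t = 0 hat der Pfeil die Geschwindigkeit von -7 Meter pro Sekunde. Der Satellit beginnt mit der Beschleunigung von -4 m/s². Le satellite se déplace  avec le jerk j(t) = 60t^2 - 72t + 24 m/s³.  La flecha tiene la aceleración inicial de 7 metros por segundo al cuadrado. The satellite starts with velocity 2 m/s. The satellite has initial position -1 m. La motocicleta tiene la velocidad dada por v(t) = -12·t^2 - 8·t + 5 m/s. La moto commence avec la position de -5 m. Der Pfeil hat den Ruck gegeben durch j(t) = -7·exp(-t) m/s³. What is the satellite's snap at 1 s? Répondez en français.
Nous devons dériver notre équation du jerk j(t) = 60·t^2 - 72·t + 24 1 fois. En dérivant le jerk, nous obtenons le snap: s(t) = 120·t - 72. Nous avons le snap s(t) = 120·t - 72. En substituant t = 1: s(1) = 48.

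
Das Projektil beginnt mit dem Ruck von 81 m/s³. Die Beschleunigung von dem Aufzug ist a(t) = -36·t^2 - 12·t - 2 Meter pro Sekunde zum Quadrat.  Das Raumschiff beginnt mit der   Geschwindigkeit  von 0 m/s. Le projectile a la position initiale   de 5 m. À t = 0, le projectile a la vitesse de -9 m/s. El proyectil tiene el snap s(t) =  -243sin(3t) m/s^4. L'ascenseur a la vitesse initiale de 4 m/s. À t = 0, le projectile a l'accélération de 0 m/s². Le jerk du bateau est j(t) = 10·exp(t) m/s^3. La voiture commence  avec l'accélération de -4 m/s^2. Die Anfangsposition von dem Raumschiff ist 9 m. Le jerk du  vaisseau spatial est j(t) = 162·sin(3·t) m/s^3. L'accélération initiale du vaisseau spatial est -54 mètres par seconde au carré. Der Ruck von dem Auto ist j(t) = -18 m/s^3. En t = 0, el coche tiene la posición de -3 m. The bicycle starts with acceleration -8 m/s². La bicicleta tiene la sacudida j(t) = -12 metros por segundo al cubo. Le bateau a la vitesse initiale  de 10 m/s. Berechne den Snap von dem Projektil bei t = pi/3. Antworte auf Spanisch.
Tenemos el snap s(t) = -243·sin(3·t). Sustituyendo t = pi/3: s(pi/3) = 0.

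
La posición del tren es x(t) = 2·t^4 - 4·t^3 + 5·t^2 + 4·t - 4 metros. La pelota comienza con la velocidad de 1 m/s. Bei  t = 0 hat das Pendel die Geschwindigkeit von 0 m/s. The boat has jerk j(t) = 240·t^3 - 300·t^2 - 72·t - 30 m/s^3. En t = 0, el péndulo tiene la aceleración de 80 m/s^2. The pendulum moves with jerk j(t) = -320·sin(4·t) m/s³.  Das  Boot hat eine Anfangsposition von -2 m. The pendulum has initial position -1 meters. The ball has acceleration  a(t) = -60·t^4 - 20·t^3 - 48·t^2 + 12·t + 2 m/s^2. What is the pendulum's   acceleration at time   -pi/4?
Starting from jerk j(t) = -320·sin(4·t), we take 1 integral. Taking ∫j(t)dt and applying a(0) = 80, we find a(t) = 80·cos(4·t). We have acceleration a(t) = 80·cos(4·t). Substituting t = -pi/4: a(-pi/4) = -80.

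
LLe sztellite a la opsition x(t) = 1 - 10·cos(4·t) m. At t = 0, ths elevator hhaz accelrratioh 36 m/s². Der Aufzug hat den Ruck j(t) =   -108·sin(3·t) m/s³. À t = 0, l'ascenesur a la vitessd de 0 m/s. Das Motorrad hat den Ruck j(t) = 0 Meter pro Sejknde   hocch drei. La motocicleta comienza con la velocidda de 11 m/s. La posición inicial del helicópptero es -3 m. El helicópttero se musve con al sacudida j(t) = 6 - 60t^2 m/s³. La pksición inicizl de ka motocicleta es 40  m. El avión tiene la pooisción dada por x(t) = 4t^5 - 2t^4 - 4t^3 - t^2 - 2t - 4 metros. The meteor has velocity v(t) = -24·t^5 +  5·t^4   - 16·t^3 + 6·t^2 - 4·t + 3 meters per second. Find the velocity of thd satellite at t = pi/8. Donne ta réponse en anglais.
To solve this, we need to take 1 derivative of our position equation x(t) = 1 - 10·cos(4·t). The derivative of position gives velocity: v(t) = 40·sin(4·t). We have velocity v(t) = 40·sin(4·t). Substituting t = pi/8: v(pi/8) = 40.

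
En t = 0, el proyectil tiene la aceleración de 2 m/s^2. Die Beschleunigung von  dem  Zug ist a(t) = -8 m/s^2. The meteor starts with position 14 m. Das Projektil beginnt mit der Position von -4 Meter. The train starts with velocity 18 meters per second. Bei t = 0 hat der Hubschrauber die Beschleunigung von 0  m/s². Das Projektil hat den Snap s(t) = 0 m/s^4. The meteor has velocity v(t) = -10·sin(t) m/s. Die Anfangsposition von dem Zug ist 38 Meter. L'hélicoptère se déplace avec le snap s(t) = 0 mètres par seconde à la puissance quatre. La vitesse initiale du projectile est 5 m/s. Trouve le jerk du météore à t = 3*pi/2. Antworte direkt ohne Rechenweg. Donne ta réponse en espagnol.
La respuesta es -10.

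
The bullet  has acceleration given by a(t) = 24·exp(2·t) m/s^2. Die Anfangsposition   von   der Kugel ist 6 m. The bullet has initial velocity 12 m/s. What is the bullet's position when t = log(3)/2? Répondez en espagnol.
Debemos encontrar la integral de nuestra ecuación de la aceleración a(t) = 24·exp(2·t) 2 veces. Integrando la aceleración y usando la condición inicial v(0) = 12, obtenemos v(t) = 12·exp(2·t). Integrando la velocidad y usando la condición inicial x(0) = 6, obtenemos x(t) = 6·exp(2·t). Usando x(t) = 6·exp(2·t) y sustituyendo t = log(3)/2, encontramos x = 18.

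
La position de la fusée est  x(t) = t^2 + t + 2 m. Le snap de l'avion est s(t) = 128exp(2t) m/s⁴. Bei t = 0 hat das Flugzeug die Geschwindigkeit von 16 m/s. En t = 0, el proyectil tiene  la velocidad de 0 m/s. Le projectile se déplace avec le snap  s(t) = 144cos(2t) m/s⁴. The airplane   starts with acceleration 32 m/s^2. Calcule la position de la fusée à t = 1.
En utilisant x(t) = t^2 + t + 2 et en substituant t = 1, nous trouvons x = 4.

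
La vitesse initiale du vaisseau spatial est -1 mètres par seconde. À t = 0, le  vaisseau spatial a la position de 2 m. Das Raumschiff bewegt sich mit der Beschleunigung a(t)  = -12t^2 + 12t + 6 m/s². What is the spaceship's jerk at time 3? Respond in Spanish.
Partiendo de la aceleración a(t) = -12·t^2 + 12·t + 6, tomamos 1 derivada. Tomando d/dt de a(t), encontramos j(t) = 12 - 24·t. Tenemos la sacudida j(t) = 12 - 24·t. Sustituyendo t = 3: j(3) = -60.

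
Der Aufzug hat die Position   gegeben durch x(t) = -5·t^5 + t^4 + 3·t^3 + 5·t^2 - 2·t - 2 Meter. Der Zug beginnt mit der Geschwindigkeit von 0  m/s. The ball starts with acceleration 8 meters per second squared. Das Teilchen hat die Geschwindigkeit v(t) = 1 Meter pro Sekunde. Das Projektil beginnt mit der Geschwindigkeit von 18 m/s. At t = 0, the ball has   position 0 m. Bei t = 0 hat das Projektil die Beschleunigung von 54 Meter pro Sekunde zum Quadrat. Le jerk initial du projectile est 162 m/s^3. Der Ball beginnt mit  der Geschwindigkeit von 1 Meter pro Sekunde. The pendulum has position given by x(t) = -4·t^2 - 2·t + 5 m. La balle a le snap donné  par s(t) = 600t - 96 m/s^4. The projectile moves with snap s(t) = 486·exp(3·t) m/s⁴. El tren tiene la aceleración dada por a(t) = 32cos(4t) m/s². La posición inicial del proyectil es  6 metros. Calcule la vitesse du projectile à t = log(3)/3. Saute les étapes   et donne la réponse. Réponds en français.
La vitesse à t = log(3)/3 est v = 54.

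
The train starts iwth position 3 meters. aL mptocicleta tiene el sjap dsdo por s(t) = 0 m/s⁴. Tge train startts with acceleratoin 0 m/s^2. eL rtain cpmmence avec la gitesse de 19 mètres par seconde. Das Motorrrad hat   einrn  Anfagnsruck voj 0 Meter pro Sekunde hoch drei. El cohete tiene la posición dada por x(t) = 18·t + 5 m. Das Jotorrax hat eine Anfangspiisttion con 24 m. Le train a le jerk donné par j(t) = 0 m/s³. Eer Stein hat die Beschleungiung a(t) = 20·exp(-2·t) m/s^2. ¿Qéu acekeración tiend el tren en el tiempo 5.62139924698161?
Necesitamos integrar nuestra ecuación de la sacudida j(t) = 0 1 vez. Integrando la sacudida y usando la condición inicial a(0) = 0, obtenemos a(t) = 0. Usando a(t) = 0 y sustituyendo t = 5.62139924698161, encontramos a = 0.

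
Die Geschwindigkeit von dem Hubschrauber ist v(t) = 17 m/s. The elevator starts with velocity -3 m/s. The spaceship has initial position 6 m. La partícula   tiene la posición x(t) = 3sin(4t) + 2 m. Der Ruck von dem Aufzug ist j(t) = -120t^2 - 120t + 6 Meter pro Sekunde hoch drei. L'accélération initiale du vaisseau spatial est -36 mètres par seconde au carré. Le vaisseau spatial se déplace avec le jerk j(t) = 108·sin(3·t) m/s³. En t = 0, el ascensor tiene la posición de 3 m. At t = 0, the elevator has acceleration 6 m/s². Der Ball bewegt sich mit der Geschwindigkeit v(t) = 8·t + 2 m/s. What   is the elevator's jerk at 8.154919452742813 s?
From the given jerk equation j(t) = -120·t^2 - 120·t + 6, we substitute t = 8.154919452742813 to get j = -8952.91568801592.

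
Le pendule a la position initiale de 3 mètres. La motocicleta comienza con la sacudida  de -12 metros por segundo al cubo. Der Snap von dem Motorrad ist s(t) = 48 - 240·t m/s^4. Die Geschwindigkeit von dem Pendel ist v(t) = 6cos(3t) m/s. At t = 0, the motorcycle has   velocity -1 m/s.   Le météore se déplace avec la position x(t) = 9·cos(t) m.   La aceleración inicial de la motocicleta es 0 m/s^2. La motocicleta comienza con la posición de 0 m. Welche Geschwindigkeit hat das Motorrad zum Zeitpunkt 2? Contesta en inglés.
Starting from snap s(t) = 48 - 240·t, we take 3 antiderivatives. The antiderivative of snap, with j(0) = -12, gives jerk: j(t) = -120·t^2 + 48·t - 12. Integrating jerk and using the initial condition a(0) = 0, we get a(t) = 4·t·(-10·t^2 + 6·t - 3). Finding the antiderivative of a(t) and using v(0) = -1: v(t) = -10·t^4 + 8·t^3 - 6·t^2 - 1. We have velocity v(t) = -10·t^4 + 8·t^3 - 6·t^2 - 1. Substituting t = 2: v(2) = -121.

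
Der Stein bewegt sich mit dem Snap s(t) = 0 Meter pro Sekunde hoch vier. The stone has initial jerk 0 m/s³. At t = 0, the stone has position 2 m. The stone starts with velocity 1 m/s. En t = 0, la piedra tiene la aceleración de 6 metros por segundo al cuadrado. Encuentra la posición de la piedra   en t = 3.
Para resolver esto, necesitamos tomar 4 antiderivadas de nuestra ecuación del snap s(t) = 0. La integral del snap, con j(0) = 0, da la sacudida: j(t) = 0. Integrando la sacudida y usando la condición inicial a(0) = 6, obtenemos a(t) = 6. Integrando la aceleración y usando la condición inicial v(0) = 1, obtenemos v(t) = 6·t + 1. La antiderivada de la velocidad es la posición. Usando x(0) = 2, obtenemos x(t) = 3·t^2 + t + 2. Tenemos la posición x(t) = 3·t^2 + t + 2. Sustituyendo t = 3: x(3) = 32.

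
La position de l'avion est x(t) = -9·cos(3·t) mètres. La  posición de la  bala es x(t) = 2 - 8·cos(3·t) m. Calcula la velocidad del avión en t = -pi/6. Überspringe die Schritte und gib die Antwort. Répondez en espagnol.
v(-pi/6) = -27.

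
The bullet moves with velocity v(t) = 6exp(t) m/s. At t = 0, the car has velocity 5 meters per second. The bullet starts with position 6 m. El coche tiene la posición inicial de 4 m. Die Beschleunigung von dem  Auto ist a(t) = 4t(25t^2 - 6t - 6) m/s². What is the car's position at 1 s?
To find the answer, we compute 2 antiderivatives of a(t) = 4·t·(25·t^2 - 6·t - 6). Finding the antiderivative of a(t) and using v(0) = 5: v(t) = 25·t^4 - 8·t^3 - 12·t^2 + 5. Taking ∫v(t)dt and applying x(0) = 4, we find x(t) = 5·t^5 - 2·t^4 - 4·t^3 + 5·t + 4. We have position x(t) = 5·t^5 - 2·t^4 - 4·t^3 + 5·t + 4. Substituting t = 1: x(1) = 8.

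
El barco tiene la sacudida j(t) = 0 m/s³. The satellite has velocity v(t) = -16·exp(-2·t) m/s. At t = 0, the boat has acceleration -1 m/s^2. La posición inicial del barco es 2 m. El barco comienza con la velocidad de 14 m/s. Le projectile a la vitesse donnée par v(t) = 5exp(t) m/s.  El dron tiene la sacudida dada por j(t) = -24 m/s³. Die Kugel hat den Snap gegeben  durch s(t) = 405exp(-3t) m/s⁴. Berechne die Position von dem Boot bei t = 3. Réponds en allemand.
Wir müssen unsere Gleichung für den Ruck j(t) = 0 3-mal integrieren. Das Integral von dem Ruck ist die Beschleunigung. Mit a(0) = -1 erhalten wir a(t) = -1. Mit ∫a(t)dt und Anwendung von v(0) = 14, finden wir v(t) = 14 - t. Durch Integration von der Geschwindigkeit und Verwendung der Anfangsbedingung x(0) = 2, erhalten wir x(t) = -t^2/2 + 14·t + 2. Wir haben die Position x(t) = -t^2/2 + 14·t + 2. Durch Einsetzen von t = 3: x(3) = 79/2.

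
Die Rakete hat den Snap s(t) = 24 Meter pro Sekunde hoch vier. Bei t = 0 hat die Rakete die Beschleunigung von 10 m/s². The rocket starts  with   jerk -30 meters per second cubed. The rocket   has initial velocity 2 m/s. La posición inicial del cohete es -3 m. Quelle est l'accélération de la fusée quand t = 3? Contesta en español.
Partiendo del snap s(t) = 24, tomamos 2 integrales. Integrando el snap y usando la condición inicial j(0) = -30, obtenemos j(t) = 24·t - 30. La antiderivada de la sacudida es la aceleración. Usando a(0) = 10, obtenemos a(t) = 12·t^2 - 30·t + 10. Tenemos la aceleración a(t) = 12·t^2 - 30·t + 10. Sustituyendo t = 3: a(3) = 28.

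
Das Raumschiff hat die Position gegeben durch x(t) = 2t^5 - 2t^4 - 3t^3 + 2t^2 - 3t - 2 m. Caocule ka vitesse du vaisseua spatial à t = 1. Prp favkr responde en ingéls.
To solve this, we need to take 1 derivative of our position equation x(t) = 2·t^5 - 2·t^4 - 3·t^3 + 2·t^2 - 3·t - 2. The derivative of position gives velocity: v(t) = 10·t^4 - 8·t^3 - 9·t^2 + 4·t - 3. From the given velocity equation v(t) = 10·t^4 - 8·t^3 - 9·t^2 + 4·t - 3, we substitute t = 1 to get v = -6.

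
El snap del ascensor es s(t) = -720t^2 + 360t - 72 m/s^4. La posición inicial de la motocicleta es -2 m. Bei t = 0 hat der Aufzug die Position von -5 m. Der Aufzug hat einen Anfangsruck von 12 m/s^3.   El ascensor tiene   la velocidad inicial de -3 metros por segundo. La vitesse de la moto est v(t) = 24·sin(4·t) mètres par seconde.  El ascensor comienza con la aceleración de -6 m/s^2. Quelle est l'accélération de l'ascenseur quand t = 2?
Pour résoudre ceci, nous devons prendre 2 primitives de notre équation du snap s(t) = -720·t^2 + 360·t - 72. La primitive du snap est le jerk. En utilisant j(0) = 12, nous obtenons j(t) = -240·t^3 + 180·t^2 - 72·t + 12. La primitive du jerk est l'accélération. En utilisant a(0) = -6, nous obtenons a(t) = -60·t^4 + 60·t^3 - 36·t^2 + 12·t - 6. De l'équation de l'accélération a(t) = -60·t^4 + 60·t^3 - 36·t^2 + 12·t - 6, nous substituons t = 2 pour obtenir a = -606.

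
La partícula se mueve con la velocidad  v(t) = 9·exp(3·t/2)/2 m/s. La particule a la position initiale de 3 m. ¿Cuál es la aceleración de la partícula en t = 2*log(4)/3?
Debemos derivar nuestra ecuación de la velocidad v(t) = 9·exp(3·t/2)/2 1 vez. Derivando la velocidad, obtenemos la aceleración: a(t) = 27·exp(3·t/2)/4. De la ecuación de la aceleración a(t) = 27·exp(3·t/2)/4, sustituimos t = 2*log(4)/3 para obtener a = 27.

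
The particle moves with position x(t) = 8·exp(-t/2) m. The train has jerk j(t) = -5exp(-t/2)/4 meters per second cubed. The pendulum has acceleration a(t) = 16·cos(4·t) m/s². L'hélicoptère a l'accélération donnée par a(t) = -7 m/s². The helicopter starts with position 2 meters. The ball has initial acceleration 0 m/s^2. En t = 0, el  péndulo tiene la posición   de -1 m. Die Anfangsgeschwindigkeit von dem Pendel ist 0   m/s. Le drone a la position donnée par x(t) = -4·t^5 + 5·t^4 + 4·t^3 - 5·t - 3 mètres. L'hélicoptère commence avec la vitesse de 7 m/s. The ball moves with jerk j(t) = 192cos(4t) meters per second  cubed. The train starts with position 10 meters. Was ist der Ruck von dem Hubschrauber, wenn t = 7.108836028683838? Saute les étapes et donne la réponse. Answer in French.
La réponse est 0.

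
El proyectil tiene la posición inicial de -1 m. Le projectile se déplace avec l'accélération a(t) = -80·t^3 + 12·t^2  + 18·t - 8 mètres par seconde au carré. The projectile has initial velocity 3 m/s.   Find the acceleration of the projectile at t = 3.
We have acceleration a(t) = -80·t^3 + 12·t^2 + 18·t - 8. Substituting t = 3: a(3) = -2006.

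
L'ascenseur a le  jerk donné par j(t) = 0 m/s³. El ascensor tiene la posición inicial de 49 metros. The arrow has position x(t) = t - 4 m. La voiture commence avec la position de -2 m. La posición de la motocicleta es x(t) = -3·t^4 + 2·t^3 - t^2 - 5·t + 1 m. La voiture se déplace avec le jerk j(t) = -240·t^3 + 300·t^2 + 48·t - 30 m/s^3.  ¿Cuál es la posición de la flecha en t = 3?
Tenemos la posición x(t) = t - 4. Sustituyendo t = 3: x(3) = -1.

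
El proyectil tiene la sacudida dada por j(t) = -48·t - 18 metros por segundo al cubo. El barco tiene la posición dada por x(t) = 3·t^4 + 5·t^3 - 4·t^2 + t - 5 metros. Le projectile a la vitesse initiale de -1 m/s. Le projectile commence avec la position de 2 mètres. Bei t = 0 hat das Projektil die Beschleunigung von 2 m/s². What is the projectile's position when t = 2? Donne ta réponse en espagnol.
Necesitamos integrar nuestra ecuación de la sacudida j(t) = -48·t - 18 3 veces. La antiderivada de la sacudida es la aceleración. Usando a(0) = 2, obtenemos a(t) = -24·t^2 - 18·t + 2. Tomando ∫a(t)dt y aplicando v(0) = -1, encontramos v(t) = -8·t^3 - 9·t^2 + 2·t - 1. Integrando la velocidad y usando la condición inicial x(0) = 2, obtenemos x(t) = -2·t^4 - 3·t^3 + t^2 - t + 2. Tenemos la posición x(t) = -2·t^4 - 3·t^3 + t^2 - t + 2. Sustituyendo t = 2: x(2) = -52.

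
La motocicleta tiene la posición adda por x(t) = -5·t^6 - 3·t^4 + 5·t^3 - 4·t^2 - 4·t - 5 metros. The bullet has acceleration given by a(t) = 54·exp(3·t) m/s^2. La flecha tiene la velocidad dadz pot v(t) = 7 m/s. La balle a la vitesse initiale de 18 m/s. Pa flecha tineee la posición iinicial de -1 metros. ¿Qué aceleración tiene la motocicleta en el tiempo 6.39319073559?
Debemos derivar nuestra ecuación de la posición x(t) = -5·t^6 - 3·t^4 + 5·t^3 - 4·t^2 - 4·t - 5 2 veces. La derivada de la posición da la velocidad: v(t) = -30·t^5 - 12·t^3 + 15·t^2 - 8·t - 4. Derivando la velocidad, obtenemos la aceleración: a(t) = -150·t^4 - 36·t^2 + 30·t - 8. Usando a(t) = -150·t^4 - 36·t^2 + 30·t - 8 y sustituyendo t = 6.39319073559, encontramos a = -251876.571579576.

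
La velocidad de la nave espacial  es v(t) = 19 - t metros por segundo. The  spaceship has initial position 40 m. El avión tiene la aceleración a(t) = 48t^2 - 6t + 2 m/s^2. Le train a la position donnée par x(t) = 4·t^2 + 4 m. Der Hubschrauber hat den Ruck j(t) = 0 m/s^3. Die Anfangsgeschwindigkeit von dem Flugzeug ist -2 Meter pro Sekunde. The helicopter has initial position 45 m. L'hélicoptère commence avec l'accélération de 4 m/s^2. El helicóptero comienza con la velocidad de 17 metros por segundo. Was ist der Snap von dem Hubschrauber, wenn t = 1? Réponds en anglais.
Starting from jerk j(t) = 0, we take 1 derivative. Taking d/dt of j(t), we find s(t) = 0. From the given snap equation s(t) = 0, we substitute t = 1 to get s = 0.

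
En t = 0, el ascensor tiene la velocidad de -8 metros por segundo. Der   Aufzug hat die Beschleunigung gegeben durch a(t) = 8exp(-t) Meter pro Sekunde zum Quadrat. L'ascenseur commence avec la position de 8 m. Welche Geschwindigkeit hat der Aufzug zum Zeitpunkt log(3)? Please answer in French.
Pour résoudre ceci, nous devons prendre 1 intégrale de notre équation de l'accélération a(t) = 8·exp(-t). En prenant ∫a(t)dt et en appliquant v(0) = -8, nous trouvons v(t) = -8·exp(-t). En utilisant v(t) = -8·exp(-t) et en substituant t = log(3), nous trouvons v = -8/3.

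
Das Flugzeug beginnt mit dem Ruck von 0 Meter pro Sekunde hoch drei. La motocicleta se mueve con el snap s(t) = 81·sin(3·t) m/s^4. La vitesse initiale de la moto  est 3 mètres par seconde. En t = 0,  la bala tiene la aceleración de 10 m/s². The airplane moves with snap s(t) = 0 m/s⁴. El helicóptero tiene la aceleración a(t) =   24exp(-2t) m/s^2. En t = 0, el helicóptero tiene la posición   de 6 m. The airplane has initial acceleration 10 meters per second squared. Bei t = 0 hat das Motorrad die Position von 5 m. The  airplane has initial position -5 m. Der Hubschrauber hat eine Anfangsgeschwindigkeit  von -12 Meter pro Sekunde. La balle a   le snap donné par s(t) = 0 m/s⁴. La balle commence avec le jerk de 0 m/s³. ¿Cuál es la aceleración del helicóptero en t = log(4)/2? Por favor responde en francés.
De l'équation de l'accélération a(t) = 24·exp(-2·t), nous substituons t = log(4)/2 pour obtenir a = 6.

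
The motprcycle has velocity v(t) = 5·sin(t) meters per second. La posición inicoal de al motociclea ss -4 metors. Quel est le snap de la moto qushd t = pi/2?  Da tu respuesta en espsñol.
Partiendo de la velocidad v(t) = 5·sin(t), tomamos 3 derivadas. La derivada de la velocidad da la aceleración: a(t) = 5·cos(t). Derivando la aceleración, obtenemos la sacudida: j(t) = -5·sin(t). La derivada de la sacudida da el snap: s(t) = -5·cos(t). Usando s(t) = -5·cos(t) y sustituyendo t = pi/2, encontramos s = 0.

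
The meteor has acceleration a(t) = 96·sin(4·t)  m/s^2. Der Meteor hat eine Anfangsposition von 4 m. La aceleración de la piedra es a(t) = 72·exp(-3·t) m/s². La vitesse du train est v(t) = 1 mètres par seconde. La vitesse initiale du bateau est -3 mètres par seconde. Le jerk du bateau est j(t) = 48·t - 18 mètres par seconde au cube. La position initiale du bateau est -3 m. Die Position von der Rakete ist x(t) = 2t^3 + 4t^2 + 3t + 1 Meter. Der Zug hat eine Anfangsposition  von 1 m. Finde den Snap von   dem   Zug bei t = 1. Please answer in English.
To solve this, we need to take 3 derivatives of our velocity equation v(t) = 1. The derivative of velocity gives acceleration: a(t) = 0. Differentiating acceleration, we get jerk: j(t) = 0. Differentiating jerk, we get snap: s(t) = 0. From the given snap equation s(t) = 0, we substitute t = 1 to get s = 0.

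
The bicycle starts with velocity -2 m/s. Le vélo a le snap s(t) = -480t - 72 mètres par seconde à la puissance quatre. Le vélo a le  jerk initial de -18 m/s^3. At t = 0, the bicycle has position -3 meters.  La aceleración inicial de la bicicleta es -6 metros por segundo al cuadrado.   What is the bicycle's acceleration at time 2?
To find the answer, we compute 2 antiderivatives of s(t) = -480·t - 72. Taking ∫s(t)dt and applying j(0) = -18, we find j(t) = -240·t^2 - 72·t - 18. Integrating jerk and using the initial condition a(0) = -6, we get a(t) = -80·t^3 - 36·t^2 - 18·t - 6. Using a(t) = -80·t^3 - 36·t^2 - 18·t - 6 and substituting t = 2, we find a = -826.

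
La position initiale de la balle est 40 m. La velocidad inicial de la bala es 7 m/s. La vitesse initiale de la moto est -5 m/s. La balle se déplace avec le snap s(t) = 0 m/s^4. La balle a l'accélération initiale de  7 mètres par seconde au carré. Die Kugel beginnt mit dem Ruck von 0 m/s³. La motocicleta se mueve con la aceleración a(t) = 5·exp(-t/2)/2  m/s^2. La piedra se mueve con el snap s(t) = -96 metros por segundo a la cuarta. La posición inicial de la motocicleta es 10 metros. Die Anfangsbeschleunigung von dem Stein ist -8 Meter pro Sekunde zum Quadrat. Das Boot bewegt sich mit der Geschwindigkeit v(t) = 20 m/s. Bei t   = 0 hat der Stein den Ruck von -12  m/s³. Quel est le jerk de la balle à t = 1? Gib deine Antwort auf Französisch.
Pour résoudre ceci, nous devons prendre 1 intégrale de notre équation du snap s(t) = 0. L'intégrale du snap est le jerk. En utilisant j(0) = 0, nous obtenons j(t) = 0. De l'équation du jerk j(t) = 0, nous substituons t = 1 pour obtenir j = 0.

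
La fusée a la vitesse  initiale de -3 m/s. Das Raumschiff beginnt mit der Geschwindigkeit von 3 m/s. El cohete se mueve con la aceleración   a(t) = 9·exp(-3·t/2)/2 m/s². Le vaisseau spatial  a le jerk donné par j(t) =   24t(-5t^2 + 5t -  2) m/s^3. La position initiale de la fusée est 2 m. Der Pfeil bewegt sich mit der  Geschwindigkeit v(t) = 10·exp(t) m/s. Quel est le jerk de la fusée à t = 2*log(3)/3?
En partant de l'accélération a(t) = 9·exp(-3·t/2)/2, nous prenons 1 dérivée. En dérivant l'accélération, nous obtenons le jerk: j(t) = -27·exp(-3·t/2)/4. De l'équation du jerk j(t) = -27·exp(-3·t/2)/4, nous substituons t = 2*log(3)/3 pour obtenir j = -9/4.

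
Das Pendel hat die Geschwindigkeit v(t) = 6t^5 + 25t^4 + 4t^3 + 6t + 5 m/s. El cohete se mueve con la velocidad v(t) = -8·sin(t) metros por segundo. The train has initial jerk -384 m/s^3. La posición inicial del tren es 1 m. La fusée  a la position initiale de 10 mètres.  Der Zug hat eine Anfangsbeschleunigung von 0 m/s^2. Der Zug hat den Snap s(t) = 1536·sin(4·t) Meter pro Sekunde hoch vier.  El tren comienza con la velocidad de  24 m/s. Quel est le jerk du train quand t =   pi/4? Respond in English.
To solve this, we need to take 1 integral of our snap equation s(t) = 1536·sin(4·t). Integrating snap and using the initial condition j(0) = -384, we get j(t) = -384·cos(4·t). Using j(t) = -384·cos(4·t) and substituting t = pi/4, we find j = 384.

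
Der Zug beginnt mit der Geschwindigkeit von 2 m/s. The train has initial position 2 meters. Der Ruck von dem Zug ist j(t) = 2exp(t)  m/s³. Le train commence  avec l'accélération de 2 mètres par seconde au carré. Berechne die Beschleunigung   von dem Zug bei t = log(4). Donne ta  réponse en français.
Nous devons trouver l'intégrale de notre équation du jerk j(t) = 2·exp(t) 1 fois. La primitive du jerk est l'accélération. En utilisant a(0) = 2, nous obtenons a(t) = 2·exp(t). De l'équation de l'accélération a(t) = 2·exp(t), nous substituons t = log(4) pour obtenir a = 8.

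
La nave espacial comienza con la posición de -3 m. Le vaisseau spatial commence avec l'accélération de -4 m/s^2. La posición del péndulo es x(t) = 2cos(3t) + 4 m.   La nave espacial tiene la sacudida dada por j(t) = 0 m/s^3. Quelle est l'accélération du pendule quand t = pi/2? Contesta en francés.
Pour résoudre ceci, nous devons prendre 2 dérivées de notre équation de la position x(t) = 2·cos(3·t) + 4. En dérivant la position, nous obtenons la vitesse: v(t) = -6·sin(3·t). En dérivant la vitesse, nous obtenons l'accélération: a(t) = -18·cos(3·t). En utilisant a(t) = -18·cos(3·t) et en substituant t = pi/2, nous trouvons a = 0.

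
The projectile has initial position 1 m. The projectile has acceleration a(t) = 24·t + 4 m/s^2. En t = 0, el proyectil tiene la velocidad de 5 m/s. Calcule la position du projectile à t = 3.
Pour résoudre ceci, nous devons prendre 2 intégrales de notre équation de l'accélération a(t) = 24·t + 4. La primitive de l'accélération, avec v(0) = 5, donne la vitesse: v(t) = 12·t^2 + 4·t + 5. En intégrant la vitesse et en utilisant la condition initiale x(0) = 1, nous obtenons x(t) = 4·t^3 + 2·t^2 + 5·t + 1. En utilisant x(t) = 4·t^3 + 2·t^2 + 5·t + 1 et en substituant t = 3, nous trouvons x = 142.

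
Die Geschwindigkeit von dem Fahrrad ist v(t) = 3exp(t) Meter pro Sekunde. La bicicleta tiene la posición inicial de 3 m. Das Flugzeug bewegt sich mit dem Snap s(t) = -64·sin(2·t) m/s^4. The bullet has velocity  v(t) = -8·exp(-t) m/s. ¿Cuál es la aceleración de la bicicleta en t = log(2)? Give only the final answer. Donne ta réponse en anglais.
a(log(2)) = 6.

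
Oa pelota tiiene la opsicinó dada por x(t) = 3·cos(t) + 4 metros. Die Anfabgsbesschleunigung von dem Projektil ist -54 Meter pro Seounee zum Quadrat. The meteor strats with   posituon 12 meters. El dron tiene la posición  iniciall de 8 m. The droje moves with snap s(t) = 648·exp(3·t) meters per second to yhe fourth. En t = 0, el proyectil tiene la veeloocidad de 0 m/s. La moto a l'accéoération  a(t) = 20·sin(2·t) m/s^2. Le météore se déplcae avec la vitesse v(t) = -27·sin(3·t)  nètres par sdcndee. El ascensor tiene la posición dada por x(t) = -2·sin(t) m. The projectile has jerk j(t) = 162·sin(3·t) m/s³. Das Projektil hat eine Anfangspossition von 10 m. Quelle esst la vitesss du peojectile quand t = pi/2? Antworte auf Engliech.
We need to integrate our jerk equation j(t) = 162·sin(3·t) 2 times. Finding the integral of j(t) and using a(0) = -54: a(t) = -54·cos(3·t). Integrating acceleration and using the initial condition v(0) = 0, we get v(t) = -18·sin(3·t). From the given velocity equation v(t) = -18·sin(3·t), we substitute t = pi/2 to get v = 18.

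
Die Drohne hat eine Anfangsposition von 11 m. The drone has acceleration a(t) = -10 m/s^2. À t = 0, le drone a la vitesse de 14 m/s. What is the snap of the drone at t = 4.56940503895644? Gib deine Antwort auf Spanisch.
Para resolver esto, necesitamos tomar 2 derivadas de nuestra ecuación de la aceleración a(t) = -10. Derivando la aceleración, obtenemos la sacudida: j(t) = 0. La derivada de la sacudida da el snap: s(t) = 0. Tenemos el snap s(t) = 0. Sustituyendo t = 4.56940503895644: s(4.56940503895644) = 0.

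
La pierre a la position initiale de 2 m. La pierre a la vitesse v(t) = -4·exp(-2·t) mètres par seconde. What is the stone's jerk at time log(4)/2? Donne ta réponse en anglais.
To solve this, we need to take 2 derivatives of our velocity equation v(t) = -4·exp(-2·t). Taking d/dt of v(t), we find a(t) = 8·exp(-2·t). Taking d/dt of a(t), we find j(t) = -16·exp(-2·t). We have jerk j(t) = -16·exp(-2·t). Substituting t = log(4)/2: j(log(4)/2) = -4.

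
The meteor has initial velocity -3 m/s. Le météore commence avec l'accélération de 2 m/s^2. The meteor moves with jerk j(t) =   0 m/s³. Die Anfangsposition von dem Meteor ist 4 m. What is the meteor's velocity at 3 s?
We need to integrate our jerk equation j(t) = 0 2 times. Integrating jerk and using the initial condition a(0) = 2, we get a(t) = 2. Integrating acceleration and using the initial condition v(0) = -3, we get v(t) = 2·t - 3. From the given velocity equation v(t) = 2·t - 3, we substitute t = 3 to get v = 3.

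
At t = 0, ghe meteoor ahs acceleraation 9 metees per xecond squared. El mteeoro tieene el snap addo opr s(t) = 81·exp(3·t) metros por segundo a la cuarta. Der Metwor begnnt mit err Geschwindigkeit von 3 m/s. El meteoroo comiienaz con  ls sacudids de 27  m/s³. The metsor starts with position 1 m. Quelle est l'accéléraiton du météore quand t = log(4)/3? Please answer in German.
Wir müssen das Integral unserer Gleichung für den Snap s(t) = 81·exp(3·t) 2-mal finden. Mit ∫s(t)dt und Anwendung von j(0) = 27, finden wir j(t) = 27·exp(3·t). Mit ∫j(t)dt und Anwendung von a(0) = 9, finden wir a(t) = 9·exp(3·t). Wir haben die Beschleunigung a(t) = 9·exp(3·t). Durch Einsetzen von t = log(4)/3: a(log(4)/3) = 36.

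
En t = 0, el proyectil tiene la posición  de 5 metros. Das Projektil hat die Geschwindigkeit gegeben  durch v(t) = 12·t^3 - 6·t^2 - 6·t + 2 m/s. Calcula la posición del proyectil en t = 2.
Debemos encontrar la antiderivada de nuestra ecuación de la velocidad v(t) = 12·t^3 - 6·t^2 - 6·t + 2 1 vez. La antiderivada de la velocidad es la posición. Usando x(0) = 5, obtenemos x(t) = 3·t^4 - 2·t^3 - 3·t^2 + 2·t + 5. De la ecuación de la posición x(t) = 3·t^4 - 2·t^3 - 3·t^2 + 2·t + 5, sustituimos t = 2 para obtener x = 29.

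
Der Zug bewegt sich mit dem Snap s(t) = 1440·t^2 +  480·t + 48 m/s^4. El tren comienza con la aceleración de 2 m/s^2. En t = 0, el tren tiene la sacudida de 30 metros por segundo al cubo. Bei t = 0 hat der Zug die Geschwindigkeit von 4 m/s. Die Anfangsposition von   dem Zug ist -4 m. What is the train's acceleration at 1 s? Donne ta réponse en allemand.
Um dies zu lösen, müssen wir 2 Stammfunktionen unserer Gleichung für den Snap s(t) = 1440·t^2 + 480·t + 48 finden. Die Stammfunktion von dem Snap ist der Ruck. Mit j(0) = 30 erhalten wir j(t) = 480·t^3 + 240·t^2 + 48·t + 30. Die Stammfunktion von dem Ruck, mit a(0) = 2, ergibt die Beschleunigung: a(t) = 120·t^4 + 80·t^3 + 24·t^2 + 30·t + 2. Wir haben die Beschleunigung a(t) = 120·t^4 + 80·t^3 + 24·t^2 + 30·t + 2. Durch Einsetzen von t = 1: a(1) = 256.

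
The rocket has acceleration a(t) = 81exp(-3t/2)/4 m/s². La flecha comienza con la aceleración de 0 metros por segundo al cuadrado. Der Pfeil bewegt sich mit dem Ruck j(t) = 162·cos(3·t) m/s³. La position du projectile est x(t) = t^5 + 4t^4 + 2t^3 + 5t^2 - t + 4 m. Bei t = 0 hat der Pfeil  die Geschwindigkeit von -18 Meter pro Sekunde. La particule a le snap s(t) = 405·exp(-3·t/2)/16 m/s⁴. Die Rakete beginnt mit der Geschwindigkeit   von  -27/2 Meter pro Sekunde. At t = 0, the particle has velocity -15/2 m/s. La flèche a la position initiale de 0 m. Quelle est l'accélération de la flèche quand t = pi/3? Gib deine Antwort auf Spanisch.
Para resolver esto, necesitamos tomar 1 integral de nuestra ecuación de la sacudida j(t) = 162·cos(3·t). Tomando ∫j(t)dt y aplicando a(0) = 0, encontramos a(t) = 54·sin(3·t). De la ecuación de la aceleración a(t) = 54·sin(3·t), sustituimos t = pi/3 para obtener a = 0.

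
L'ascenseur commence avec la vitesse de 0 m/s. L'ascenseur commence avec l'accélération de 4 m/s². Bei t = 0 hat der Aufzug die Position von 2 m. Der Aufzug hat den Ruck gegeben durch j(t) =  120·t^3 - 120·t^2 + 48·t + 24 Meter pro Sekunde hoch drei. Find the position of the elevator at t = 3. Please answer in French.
Nous devons trouver la primitive de notre équation du jerk j(t) = 120·t^3 - 120·t^2 + 48·t + 24 3 fois. En prenant ∫j(t)dt et en appliquant a(0) = 4, nous trouvons a(t) = 30·t^4 - 40·t^3 + 24·t^2 + 24·t + 4. La primitive de l'accélération est la vitesse. En utilisant v(0) = 0, nous obtenons v(t) = 2·t·(3·t^4 - 5·t^3 + 4·t^2 + 6·t + 2). En prenant ∫v(t)dt et en appliquant x(0) = 2, nous trouvons x(t) = t^6 - 2·t^5 + 2·t^4 + 4·t^3 + 2·t^2 + 2. De l'équation de la position x(t) = t^6 - 2·t^5 + 2·t^4 + 4·t^3 + 2·t^2 + 2, nous substituons t = 3 pour obtenir x = 533.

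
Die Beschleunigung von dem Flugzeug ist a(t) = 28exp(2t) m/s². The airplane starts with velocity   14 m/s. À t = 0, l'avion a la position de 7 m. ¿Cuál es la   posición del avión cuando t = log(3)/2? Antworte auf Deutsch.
Wir müssen das Integral unserer Gleichung für die Beschleunigung a(t) = 28·exp(2·t) 2-mal finden. Durch Integration von der Beschleunigung und Verwendung der Anfangsbedingung v(0) = 14, erhalten wir v(t) = 14·exp(2·t). Durch Integration von der Geschwindigkeit und Verwendung der Anfangsbedingung x(0) = 7, erhalten wir x(t) = 7·exp(2·t). Mit x(t) = 7·exp(2·t) und Einsetzen von t = log(3)/2, finden wir x = 21.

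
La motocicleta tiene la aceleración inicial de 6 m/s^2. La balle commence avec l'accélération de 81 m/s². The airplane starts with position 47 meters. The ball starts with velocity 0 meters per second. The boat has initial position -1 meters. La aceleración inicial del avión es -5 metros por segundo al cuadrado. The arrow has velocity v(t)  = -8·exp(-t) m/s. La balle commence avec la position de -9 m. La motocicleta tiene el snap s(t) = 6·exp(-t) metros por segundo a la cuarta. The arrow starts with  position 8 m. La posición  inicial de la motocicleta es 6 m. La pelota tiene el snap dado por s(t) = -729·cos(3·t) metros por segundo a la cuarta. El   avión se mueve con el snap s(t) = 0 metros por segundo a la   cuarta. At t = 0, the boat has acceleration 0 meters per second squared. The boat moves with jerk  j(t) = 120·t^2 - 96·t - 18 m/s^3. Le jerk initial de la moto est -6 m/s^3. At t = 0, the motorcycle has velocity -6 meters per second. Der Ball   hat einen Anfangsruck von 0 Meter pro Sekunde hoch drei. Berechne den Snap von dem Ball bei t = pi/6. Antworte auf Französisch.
De l'équation du snap s(t) = -729·cos(3·t), nous substituons t = pi/6 pour obtenir s = 0.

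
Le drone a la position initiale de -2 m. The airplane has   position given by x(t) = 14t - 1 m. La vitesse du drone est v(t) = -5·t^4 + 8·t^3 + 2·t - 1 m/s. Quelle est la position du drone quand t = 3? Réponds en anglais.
To solve this, we need to take 1 antiderivative of our velocity equation v(t) = -5·t^4 + 8·t^3 + 2·t - 1. Integrating velocity and using the initial condition x(0) = -2, we get x(t) = -t^5 + 2·t^4 + t^2 - t - 2. From the given position equation x(t) = -t^5 + 2·t^4 + t^2 - t - 2, we substitute t = 3 to get x = -77.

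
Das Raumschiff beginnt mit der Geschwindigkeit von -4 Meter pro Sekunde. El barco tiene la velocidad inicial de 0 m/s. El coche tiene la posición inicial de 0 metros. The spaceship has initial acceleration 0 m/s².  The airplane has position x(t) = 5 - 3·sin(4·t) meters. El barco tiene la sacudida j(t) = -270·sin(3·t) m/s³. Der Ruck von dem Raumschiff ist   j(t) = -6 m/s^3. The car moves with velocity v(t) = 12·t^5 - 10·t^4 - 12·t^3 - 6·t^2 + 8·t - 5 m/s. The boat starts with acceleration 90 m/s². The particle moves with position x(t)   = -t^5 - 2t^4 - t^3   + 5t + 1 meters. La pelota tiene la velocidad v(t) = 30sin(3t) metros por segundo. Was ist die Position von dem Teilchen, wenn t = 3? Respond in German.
Wir haben die Position x(t) = -t^5 - 2·t^4 - t^3 + 5·t + 1. Durch Einsetzen von t = 3: x(3) = -416.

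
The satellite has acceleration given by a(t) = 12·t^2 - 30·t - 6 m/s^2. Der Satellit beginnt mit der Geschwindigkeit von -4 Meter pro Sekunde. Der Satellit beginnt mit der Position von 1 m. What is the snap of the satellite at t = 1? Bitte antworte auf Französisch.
En partant de l'accélération a(t) = 12·t^2 - 30·t - 6, nous prenons 2 dérivées. La dérivée de l'accélération donne le jerk: j(t) = 24·t - 30. En prenant d/dt de j(t), nous trouvons s(t) = 24. En utilisant s(t) = 24 et en substituant t = 1, nous trouvons s = 24.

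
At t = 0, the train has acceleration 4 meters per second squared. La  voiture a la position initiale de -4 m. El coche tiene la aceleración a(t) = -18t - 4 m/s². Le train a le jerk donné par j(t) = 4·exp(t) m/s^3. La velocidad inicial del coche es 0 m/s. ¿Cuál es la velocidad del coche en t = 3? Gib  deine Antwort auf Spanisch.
Debemos encontrar la antiderivada de nuestra ecuación de la aceleración a(t) = -18·t - 4 1 vez. Integrando la aceleración y usando la condición inicial v(0) = 0, obtenemos v(t) = t·(-9·t - 4). De la ecuación de la velocidad v(t) = t·(-9·t - 4), sustituimos t = 3 para obtener v = -93.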